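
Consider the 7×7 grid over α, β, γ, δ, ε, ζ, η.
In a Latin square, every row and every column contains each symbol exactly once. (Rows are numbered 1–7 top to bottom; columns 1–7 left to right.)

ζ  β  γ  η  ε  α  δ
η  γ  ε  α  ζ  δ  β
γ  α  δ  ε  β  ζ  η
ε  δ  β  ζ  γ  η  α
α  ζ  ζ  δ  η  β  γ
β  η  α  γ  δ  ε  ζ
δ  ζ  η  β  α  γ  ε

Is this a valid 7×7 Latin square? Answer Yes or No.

No

Row 5 contains ζ twice (at columns 2 and 3), so it is not a permutation.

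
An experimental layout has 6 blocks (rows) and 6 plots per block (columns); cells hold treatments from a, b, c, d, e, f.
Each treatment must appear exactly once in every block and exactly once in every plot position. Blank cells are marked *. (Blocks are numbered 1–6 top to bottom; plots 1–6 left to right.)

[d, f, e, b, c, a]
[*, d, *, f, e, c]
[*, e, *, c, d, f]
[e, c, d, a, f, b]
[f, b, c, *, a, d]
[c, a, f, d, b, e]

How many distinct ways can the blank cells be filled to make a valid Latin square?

2

Block 2, plot 1: eliminating its block and plot leaves {a, b}.
Block 2, plot 3: eliminating its block and plot leaves {a, b}.
Block 3, plot 1: eliminating its block and plot leaves {a, b}.
Block 3, plot 3: eliminating its block and plot leaves {a, b}.
Block 5, plot 4: eliminating its block and plot leaves {e}.
Enumerating the assignments across these blanks that avoid any block or plot repeat gives 2 completions.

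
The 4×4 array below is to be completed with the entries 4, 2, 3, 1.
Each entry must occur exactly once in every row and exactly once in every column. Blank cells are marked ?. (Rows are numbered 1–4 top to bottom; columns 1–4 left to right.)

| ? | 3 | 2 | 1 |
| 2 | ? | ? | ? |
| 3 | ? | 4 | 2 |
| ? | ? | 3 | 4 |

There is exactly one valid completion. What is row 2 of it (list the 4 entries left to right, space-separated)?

2 4 1 3

Row 2, column 3: row 2 has {2} and column 3 has {4, 2, 3}, leaving only 1.
Row 2, column 2: row 2 has {2, 1} and column 2 has {3}, leaving only 4.
Row 2, column 4: row 2 has {4, 2, 1} and column 4 has {4, 2, 1}, leaving only 3.
So row 2 reads: 2 4 1 3.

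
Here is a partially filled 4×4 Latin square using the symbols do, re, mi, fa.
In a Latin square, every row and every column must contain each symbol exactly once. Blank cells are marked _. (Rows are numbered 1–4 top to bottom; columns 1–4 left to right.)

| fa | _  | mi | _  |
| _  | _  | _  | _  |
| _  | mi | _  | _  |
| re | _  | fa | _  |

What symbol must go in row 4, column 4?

mi

Row 3, column 1: row 3 has {mi} and column 1 has {re, fa}, leaving only do.
Row 2, column 1: row 2 has {} and column 1 has {do, re, fa}, leaving only mi.
Row 3, column 3: row 3 has {do, mi} and column 3 has {mi, fa}, leaving only re.
Row 2, column 3: row 2 has {mi} and column 3 has {re, mi, fa}, leaving only do.
Row 3, column 4: row 3 has {do, re, mi} and column 4 has {}, leaving only fa.
Row 2, column 4: row 2 has {do, mi} and column 4 has {fa}, leaving only re.
Row 1, column 4: row 1 has {mi, fa} and column 4 has {re, fa}, leaving only do.
Row 4 already has {re, fa} and column 4 already has {do, re, fa}, so row 4, column 4 must be mi.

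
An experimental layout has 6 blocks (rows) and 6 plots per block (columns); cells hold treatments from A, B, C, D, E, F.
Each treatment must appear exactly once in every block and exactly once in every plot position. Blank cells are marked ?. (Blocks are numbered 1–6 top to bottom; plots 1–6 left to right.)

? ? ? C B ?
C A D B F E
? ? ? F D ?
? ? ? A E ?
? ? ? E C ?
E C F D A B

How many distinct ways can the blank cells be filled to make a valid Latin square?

12

Block 1, plot 1: eliminating its block and plot leaves {A, D, F}.
Block 1, plot 2: eliminating its block and plot leaves {D, E, F}.
Block 1, plot 3: eliminating its block and plot leaves {A, E}.
Block 1, plot 6: eliminating its block and plot leaves {A, D, F}.
Block 3, plot 1: eliminating its block and plot leaves {A, B}.
Block 3, plot 2: eliminating its block and plot leaves {B, E}.
Block 3, plot 3: eliminating its block and plot leaves {A, B, C, E}.
Block 3, plot 6: eliminating its block and plot leaves {A, C}.
Block 4, plot 1: eliminating its block and plot leaves {B, D, F}.
Block 4, plot 2: eliminating its block and plot leaves {B, D, F}.
Block 4, plot 3: eliminating its block and plot leaves {B, C}.
Block 4, plot 6: eliminating its block and plot leaves {C, D, F}.
Block 5, plot 1: eliminating its block and plot leaves {A, B, D, F}.
Block 5, plot 2: eliminating its block and plot leaves {B, D, F}.
Block 5, plot 3: eliminating its block and plot leaves {A, B}.
Block 5, plot 6: eliminating its block and plot leaves {A, D, F}.
Enumerating the assignments across these blanks that avoid any block or plot repeat gives 12 completions.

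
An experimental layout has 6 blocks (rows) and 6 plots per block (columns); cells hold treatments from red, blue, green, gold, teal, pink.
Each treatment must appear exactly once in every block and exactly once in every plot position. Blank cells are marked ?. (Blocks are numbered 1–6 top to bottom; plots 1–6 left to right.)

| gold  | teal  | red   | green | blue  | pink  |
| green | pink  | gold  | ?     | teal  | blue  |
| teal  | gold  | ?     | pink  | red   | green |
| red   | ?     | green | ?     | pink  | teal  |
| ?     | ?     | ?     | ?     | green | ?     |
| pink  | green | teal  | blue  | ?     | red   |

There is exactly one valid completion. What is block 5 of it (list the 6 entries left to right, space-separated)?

Block 5, plot 1: block 5 has {green} and plot 1 has {red, green, gold, teal, pink}, leaving only blue.
Block 5, plot 2: block 5 has {blue, green} and plot 2 has {green, gold, teal, pink}, leaving only red.
Block 5, plot 3: block 5 has {red, blue, green} and plot 3 has {red, green, gold, teal}, leaving only pink.
Block 5, plot 6: block 5 has {red, blue, green, pink} and plot 6 has {red, blue, green, teal, pink}, leaving only gold.
Block 5, plot 4: block 5 has {red, blue, green, gold, pink} and plot 4 has {blue, green, pink}, leaving only teal.
So block 5 reads: blue red pink teal green gold.

blue red pink teal green gold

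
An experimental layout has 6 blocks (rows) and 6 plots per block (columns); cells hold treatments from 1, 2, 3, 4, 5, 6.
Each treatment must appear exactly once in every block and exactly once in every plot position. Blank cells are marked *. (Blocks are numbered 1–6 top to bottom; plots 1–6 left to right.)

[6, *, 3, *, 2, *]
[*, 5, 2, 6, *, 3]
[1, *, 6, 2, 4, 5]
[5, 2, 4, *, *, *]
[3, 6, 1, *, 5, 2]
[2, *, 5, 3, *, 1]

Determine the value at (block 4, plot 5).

3

Block 1, plot 6: block 1 has {2, 3, 6} and plot 6 has {1, 2, 3, 5}, leaving only 4.
Block 1, plot 2: block 1 has {2, 3, 4, 6} and plot 2 has {2, 5, 6}, leaving only 1.
Block 1, plot 4: block 1 has {1, 2, 3, 4, 6} and plot 4 has {2, 3, 6}, leaving only 5.
Block 2, plot 1: block 2 has {2, 3, 5, 6} and plot 1 has {1, 2, 3, 5, 6}, leaving only 4.
Block 2, plot 5: block 2 has {2, 3, 4, 5, 6} and plot 5 has {2, 4, 5}, leaving only 1.
Block 3, plot 2: block 3 has {1, 2, 4, 5, 6} and plot 2 has {1, 2, 5, 6}, leaving only 3.
Block 4, plot 4: block 4 has {2, 4, 5} and plot 4 has {2, 3, 5, 6}, leaving only 1.
Block 4, plot 6: block 4 has {1, 2, 4, 5} and plot 6 has {1, 2, 3, 4, 5}, leaving only 6.
Block 4 already has {1, 2, 4, 5, 6} and plot 5 already has {1, 2, 4, 5}, so block 4, plot 5 must be 3.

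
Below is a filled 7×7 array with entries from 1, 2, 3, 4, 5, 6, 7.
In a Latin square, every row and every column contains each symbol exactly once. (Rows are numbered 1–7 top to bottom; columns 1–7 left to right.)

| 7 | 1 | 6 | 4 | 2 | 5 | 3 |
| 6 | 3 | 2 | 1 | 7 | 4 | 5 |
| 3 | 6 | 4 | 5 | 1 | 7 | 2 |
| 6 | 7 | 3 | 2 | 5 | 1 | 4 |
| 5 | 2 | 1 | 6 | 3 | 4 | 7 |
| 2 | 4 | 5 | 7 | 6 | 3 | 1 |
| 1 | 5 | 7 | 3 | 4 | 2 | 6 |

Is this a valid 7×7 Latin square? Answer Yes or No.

Every row is a permutation, but column 6 contains 4 twice (at rows 2 and 5).

No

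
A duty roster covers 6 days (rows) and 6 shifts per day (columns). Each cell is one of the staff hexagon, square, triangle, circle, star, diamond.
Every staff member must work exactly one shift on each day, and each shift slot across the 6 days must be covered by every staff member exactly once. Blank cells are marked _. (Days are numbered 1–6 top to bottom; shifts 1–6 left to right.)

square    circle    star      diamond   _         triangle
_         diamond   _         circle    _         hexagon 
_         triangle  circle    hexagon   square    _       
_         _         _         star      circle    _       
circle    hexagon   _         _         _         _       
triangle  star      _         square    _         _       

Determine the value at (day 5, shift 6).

square

Day 1, shift 5: day 1 has {square, triangle, circle, star, diamond} and shift 5 has {square, circle}, leaving only hexagon.
Day 2, shift 1: day 2 has {hexagon, circle, diamond} and shift 1 has {square, triangle, circle}, leaving only star.
Day 2, shift 5: day 2 has {hexagon, circle, star, diamond} and shift 5 has {hexagon, square, circle}, leaving only triangle.
Day 2, shift 3: day 2 has {hexagon, triangle, circle, star, diamond} and shift 3 has {circle, star}, leaving only square.
Day 3, shift 1: day 3 has {hexagon, square, triangle, circle} and shift 1 has {square, triangle, circle, star}, leaving only diamond.
Day 3, shift 6: day 3 has {hexagon, square, triangle, circle, diamond} and shift 6 has {hexagon, triangle}, leaving only star.
Day 4, shift 1: day 4 has {circle, star} and shift 1 has {square, triangle, circle, star, diamond}, leaving only hexagon.
Day 4, shift 2: day 4 has {hexagon, circle, star} and shift 2 has {hexagon, triangle, circle, star, diamond}, leaving only square.
Day 4, shift 6: day 4 has {hexagon, square, circle, star} and shift 6 has {hexagon, triangle, star}, leaving only diamond.
Day 5 already has {hexagon, circle} and shift 6 already has {hexagon, triangle, star, diamond}, so day 5, shift 6 must be square.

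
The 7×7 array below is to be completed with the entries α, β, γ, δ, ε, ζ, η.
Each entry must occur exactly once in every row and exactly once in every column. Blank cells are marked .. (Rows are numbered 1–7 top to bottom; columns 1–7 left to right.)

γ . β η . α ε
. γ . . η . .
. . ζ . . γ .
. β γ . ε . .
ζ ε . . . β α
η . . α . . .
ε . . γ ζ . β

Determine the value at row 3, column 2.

Row 1, column 5: row 1 has {α, β, γ, ε, η} and column 5 has {ε, ζ, η}, leaving only δ.
Row 1, column 2: row 1 has {α, β, γ, δ, ε, η} and column 2 has {β, γ, ε}, leaving only ζ.
Row 5, column 4: row 5 has {α, β, ε, ζ} and column 4 has {α, γ, η}, leaving only δ.
Row 4, column 4: row 4 has {β, γ, ε} and column 4 has {α, γ, δ, η}, leaving only ζ.
Row 5, column 3: row 5 has {α, β, δ, ε, ζ} and column 3 has {β, γ, ζ}, leaving only η.
Row 5, column 5: row 5 has {α, β, δ, ε, ζ, η} and column 5 has {δ, ε, ζ, η}, leaving only γ.
Row 6, column 2: row 6 has {α, η} and column 2 has {β, γ, ε, ζ}, leaving only δ.
Row 6, column 3: row 6 has {α, δ, η} and column 3 has {β, γ, ζ, η}, leaving only ε.
Row 6, column 5: row 6 has {α, δ, ε, η} and column 5 has {γ, δ, ε, ζ, η}, leaving only β.
Row 3, column 5: row 3 has {γ, ζ} and column 5 has {β, γ, δ, ε, ζ, η}, leaving only α.
Row 3 already has {α, γ, ζ} and column 2 already has {β, γ, δ, ε, ζ}, so row 3, column 2 must be η.

η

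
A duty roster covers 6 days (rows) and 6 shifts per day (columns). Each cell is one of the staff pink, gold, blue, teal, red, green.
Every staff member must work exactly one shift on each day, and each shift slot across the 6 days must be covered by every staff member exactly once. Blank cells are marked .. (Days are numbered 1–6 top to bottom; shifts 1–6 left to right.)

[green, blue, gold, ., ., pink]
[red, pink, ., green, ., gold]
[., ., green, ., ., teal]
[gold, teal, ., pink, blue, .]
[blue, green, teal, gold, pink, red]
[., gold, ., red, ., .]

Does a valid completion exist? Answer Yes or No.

Yes

No day or shift among the givens repeats a symbol, and propagating forced cells runs into no contradiction.
One valid completion exists (for instance, green blue gold teal red pink / red pink blue green teal gold / pink red green blue gold teal / gold teal red pink blue green / blue green teal gold pink red / teal gold pink red green blue).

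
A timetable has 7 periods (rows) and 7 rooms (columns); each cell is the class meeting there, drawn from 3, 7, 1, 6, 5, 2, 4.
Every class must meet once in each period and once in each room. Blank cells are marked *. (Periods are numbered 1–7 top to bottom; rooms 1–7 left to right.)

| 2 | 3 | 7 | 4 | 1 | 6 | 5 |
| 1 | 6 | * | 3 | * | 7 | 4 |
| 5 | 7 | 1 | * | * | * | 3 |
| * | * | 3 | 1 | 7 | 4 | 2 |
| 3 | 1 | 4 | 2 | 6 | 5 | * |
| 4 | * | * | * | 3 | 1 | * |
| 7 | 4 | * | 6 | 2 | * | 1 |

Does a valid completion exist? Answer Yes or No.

No

Period 3, room 4: period 3 together with room 4 already contain {3, 7, 1, 6, 5, 2, 4} — every symbol — so nothing can go there. The grid has no valid completion.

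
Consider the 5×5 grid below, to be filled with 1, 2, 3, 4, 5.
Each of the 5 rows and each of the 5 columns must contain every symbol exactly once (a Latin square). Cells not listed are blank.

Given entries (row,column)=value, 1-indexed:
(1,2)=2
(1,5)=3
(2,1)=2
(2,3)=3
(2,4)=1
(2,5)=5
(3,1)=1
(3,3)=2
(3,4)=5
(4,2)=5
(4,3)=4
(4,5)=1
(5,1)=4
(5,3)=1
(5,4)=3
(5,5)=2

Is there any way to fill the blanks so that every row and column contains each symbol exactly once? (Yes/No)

Row 5, column 2: row 5 together with column 2 already contain {1, 2, 3, 4, 5} — every symbol — so nothing can go there. The grid has no valid completion.

No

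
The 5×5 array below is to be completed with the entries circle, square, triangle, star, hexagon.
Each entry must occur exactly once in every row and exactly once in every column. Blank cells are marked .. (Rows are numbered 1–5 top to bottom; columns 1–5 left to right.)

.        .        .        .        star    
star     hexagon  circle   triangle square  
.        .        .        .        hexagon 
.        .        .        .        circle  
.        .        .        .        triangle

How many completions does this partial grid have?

56

Row 1, column 1: eliminating its row and column leaves {circle, square, triangle, hexagon}.
Row 1, column 2: eliminating its row and column leaves {circle, square, triangle}.
Row 1, column 3: eliminating its row and column leaves {square, triangle, hexagon}.
Row 1, column 4: eliminating its row and column leaves {circle, square, hexagon}.
Row 3, column 1: eliminating its row and column leaves {circle, square, triangle}.
Row 3, column 2: eliminating its row and column leaves {circle, square, triangle, star}.
Row 3, column 3: eliminating its row and column leaves {square, triangle, star}.
Row 3, column 4: eliminating its row and column leaves {circle, square, star}.
Row 4, column 1: eliminating its row and column leaves {square, triangle, hexagon}.
Row 4, column 2: eliminating its row and column leaves {square, triangle, star}.
Row 4, column 3: eliminating its row and column leaves {square, triangle, star, hexagon}.
Row 4, column 4: eliminating its row and column leaves {square, star, hexagon}.
Row 5, column 1: eliminating its row and column leaves {circle, square, hexagon}.
Row 5, column 2: eliminating its row and column leaves {circle, square, star}.
Row 5, column 3: eliminating its row and column leaves {square, star, hexagon}.
Row 5, column 4: eliminating its row and column leaves {circle, square, star, hexagon}.
Enumerating the assignments across these blanks that avoid any row or column repeat gives 56 completions.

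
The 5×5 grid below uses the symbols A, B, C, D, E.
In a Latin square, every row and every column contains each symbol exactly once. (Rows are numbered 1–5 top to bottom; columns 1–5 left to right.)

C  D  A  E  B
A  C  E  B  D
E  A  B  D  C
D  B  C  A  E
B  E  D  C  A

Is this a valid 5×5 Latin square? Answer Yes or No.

Yes

Each row is a permutation of the 5 symbols, and so is each column.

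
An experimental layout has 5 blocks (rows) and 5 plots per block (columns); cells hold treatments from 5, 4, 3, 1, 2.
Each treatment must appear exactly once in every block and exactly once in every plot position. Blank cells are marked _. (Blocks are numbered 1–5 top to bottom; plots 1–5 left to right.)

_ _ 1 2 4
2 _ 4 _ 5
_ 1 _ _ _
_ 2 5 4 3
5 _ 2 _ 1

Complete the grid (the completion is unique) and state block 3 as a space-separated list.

4 1 3 5 2

Block 3, plot 3: block 3 has {1} and plot 3 has {5, 4, 1, 2}, leaving only 3.
Block 3, plot 1: block 3 has {3, 1} and plot 1 has {5, 2}, leaving only 4.
Block 3, plot 4: block 3 has {4, 3, 1} and plot 4 has {4, 2}, leaving only 5.
Block 3, plot 5: block 3 has {5, 4, 3, 1} and plot 5 has {5, 4, 3, 1}, leaving only 2.
So block 3 reads: 4 1 3 5 2.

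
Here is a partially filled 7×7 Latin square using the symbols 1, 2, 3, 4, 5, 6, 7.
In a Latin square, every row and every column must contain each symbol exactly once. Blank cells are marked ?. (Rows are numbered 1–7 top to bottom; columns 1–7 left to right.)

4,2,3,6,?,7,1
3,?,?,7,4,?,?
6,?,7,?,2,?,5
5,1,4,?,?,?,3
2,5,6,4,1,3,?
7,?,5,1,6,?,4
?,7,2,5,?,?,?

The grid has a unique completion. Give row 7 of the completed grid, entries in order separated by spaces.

Row 7, column 1: row 7 has {2, 5, 7} and column 1 has {2, 3, 4, 5, 6, 7}, leaving only 1.
Row 7, column 5: row 7 has {1, 2, 5, 7} and column 5 has {1, 2, 4, 6}, leaving only 3.
Row 7, column 7: row 7 has {1, 2, 3, 5, 7} and column 7 has {1, 3, 4, 5}, leaving only 6.
Row 7, column 6: row 7 has {1, 2, 3, 5, 6, 7} and column 6 has {3, 7}, leaving only 4.
So row 7 reads: 1 7 2 5 3 4 6.

1 7 2 5 3 4 6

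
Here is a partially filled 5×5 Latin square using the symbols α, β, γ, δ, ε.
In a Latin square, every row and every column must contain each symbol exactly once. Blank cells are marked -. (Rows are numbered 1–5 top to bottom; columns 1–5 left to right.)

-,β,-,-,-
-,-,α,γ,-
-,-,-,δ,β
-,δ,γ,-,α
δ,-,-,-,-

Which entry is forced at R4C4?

β

Row 2, column 2: row 2 has {α, γ} and column 2 has {β, δ}, leaving only ε.
Row 2, column 1: row 2 has {α, γ, ε} and column 1 has {δ}, leaving only β.
Row 2, column 5: row 2 has {α, β, γ, ε} and column 5 has {α, β}, leaving only δ.
Row 3, column 3: row 3 has {β, δ} and column 3 has {α, γ}, leaving only ε.
Row 1, column 3: row 1 has {β} and column 3 has {α, γ, ε}, leaving only δ.
Row 4, column 1: row 4 has {α, γ, δ} and column 1 has {β, δ}, leaving only ε.
Row 4 already has {α, γ, δ, ε} and column 4 already has {γ, δ}, so row 4, column 4 must be β.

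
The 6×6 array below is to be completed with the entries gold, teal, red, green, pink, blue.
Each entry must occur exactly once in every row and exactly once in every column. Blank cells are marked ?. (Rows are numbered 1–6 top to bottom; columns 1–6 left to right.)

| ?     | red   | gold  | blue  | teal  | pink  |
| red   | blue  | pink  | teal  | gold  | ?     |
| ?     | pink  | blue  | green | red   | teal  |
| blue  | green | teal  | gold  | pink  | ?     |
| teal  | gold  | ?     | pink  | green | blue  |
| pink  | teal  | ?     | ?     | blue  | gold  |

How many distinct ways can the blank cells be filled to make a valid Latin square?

Row 1, column 1: eliminating its row and column leaves {green}.
Row 2, column 6: eliminating its row and column leaves {green}.
Row 3, column 1: eliminating its row and column leaves {gold}.
Row 4, column 6: eliminating its row and column leaves {red}.
Row 5, column 3: eliminating its row and column leaves {red}.
Row 6, column 3: eliminating its row and column leaves {red, green}.
Row 6, column 4: eliminating its row and column leaves {red}.
Only one assignment across all blanks avoids any row or column repeat, giving 1 completion.

1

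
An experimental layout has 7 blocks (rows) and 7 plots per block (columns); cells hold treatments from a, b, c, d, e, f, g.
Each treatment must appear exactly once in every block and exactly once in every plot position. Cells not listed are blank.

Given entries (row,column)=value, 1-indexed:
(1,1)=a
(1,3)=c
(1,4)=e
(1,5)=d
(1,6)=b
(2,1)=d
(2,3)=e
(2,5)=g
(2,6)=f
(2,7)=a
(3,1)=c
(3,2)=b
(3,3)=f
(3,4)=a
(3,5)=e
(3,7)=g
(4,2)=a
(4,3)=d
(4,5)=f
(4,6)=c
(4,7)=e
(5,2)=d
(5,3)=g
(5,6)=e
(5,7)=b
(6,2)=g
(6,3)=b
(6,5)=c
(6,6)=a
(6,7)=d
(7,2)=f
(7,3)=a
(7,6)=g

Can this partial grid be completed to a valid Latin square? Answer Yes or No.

Block 1, plot 2: block 1 together with plot 2 already contain {a, b, c, d, e, f, g} — every symbol — so nothing can go there. The grid has no valid completion.

No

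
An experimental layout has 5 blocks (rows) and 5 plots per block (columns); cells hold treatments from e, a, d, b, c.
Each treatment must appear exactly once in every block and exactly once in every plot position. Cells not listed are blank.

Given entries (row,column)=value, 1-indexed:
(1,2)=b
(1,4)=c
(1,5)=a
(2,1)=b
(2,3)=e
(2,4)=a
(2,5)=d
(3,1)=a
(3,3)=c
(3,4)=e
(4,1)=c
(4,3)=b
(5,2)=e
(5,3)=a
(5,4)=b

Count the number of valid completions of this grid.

Block 1, plot 1: eliminating its block and plot leaves {e, d}.
Block 1, plot 3: eliminating its block and plot leaves {d}.
Block 2, plot 2: eliminating its block and plot leaves {c}.
Block 3, plot 2: eliminating its block and plot leaves {d}.
Block 3, plot 5: eliminating its block and plot leaves {b}.
Block 4, plot 2: eliminating its block and plot leaves {a, d}.
Block 4, plot 4: eliminating its block and plot leaves {d}.
Block 4, plot 5: eliminating its block and plot leaves {e}.
Block 5, plot 1: eliminating its block and plot leaves {d}.
Block 5, plot 5: eliminating its block and plot leaves {c}.
Only one assignment across all blanks avoids any block or plot repeat, giving 1 completion.

1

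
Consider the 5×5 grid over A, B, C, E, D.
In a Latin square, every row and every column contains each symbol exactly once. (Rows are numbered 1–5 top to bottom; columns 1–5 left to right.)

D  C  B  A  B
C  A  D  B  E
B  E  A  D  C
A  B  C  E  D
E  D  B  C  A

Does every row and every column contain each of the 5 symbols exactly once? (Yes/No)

Row 1 contains B twice (at columns 3 and 5), so it is not a permutation.

No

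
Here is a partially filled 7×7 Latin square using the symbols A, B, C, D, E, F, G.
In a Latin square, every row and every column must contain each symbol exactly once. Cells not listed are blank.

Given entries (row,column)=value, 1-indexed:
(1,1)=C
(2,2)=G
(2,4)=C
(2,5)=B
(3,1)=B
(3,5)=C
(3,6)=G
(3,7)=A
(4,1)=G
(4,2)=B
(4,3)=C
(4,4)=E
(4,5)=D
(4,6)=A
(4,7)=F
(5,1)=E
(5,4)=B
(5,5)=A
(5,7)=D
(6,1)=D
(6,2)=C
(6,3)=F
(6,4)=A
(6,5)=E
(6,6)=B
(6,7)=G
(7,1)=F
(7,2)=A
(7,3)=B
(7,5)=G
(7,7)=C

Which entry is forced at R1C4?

G

Row 1, column 5: row 1 has {C} and column 5 has {A, B, C, D, E, G}, leaving only F.
Row 2, column 1: row 2 has {B, C, G} and column 1 has {B, C, D, E, F, G}, leaving only A.
Row 2, column 7: row 2 has {A, B, C, G} and column 7 has {A, C, D, F, G}, leaving only E.
Row 1, column 7: row 1 has {C, F} and column 7 has {A, C, D, E, F, G}, leaving only B.
Row 2, column 3: row 2 has {A, B, C, E, G} and column 3 has {B, C, F}, leaving only D.
Row 2, column 6: row 2 has {A, B, C, D, E, G} and column 6 has {A, B, G}, leaving only F.
Row 3, column 3: row 3 has {A, B, C, G} and column 3 has {B, C, D, F}, leaving only E.
Row 5, column 2: row 5 has {A, B, D, E} and column 2 has {A, B, C, G}, leaving only F.
Row 3, column 2: row 3 has {A, B, C, E, G} and column 2 has {A, B, C, F, G}, leaving only D.
Row 1, column 2: row 1 has {B, C, F} and column 2 has {A, B, C, D, F, G}, leaving only E.
Row 1, column 6: row 1 has {B, C, E, F} and column 6 has {A, B, F, G}, leaving only D.
Row 1 already has {B, C, D, E, F} and column 4 already has {A, B, C, E}, so row 1, column 4 must be G.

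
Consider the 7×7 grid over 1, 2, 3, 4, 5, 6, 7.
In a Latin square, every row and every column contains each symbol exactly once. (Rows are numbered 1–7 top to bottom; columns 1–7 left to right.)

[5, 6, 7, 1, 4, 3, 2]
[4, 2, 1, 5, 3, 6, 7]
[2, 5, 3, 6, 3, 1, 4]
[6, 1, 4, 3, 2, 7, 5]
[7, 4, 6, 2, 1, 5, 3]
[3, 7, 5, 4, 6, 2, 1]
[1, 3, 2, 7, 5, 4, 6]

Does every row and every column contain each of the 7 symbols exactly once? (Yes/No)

Column 5 contains 3 twice (at rows 2 and 3), so it is not a permutation.

No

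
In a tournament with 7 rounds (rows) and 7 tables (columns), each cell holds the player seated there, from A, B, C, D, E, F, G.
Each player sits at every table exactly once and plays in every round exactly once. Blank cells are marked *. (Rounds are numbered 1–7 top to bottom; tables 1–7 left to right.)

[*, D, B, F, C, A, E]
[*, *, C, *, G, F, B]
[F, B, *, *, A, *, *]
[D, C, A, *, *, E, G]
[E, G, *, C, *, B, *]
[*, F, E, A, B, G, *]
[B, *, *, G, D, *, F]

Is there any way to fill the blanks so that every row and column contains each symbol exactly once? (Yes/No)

Round 7, table 3: round 7 together with table 3 already contain {A, B, C, D, E, F, G} — every symbol — so nothing can go there. The grid has no valid completion.

No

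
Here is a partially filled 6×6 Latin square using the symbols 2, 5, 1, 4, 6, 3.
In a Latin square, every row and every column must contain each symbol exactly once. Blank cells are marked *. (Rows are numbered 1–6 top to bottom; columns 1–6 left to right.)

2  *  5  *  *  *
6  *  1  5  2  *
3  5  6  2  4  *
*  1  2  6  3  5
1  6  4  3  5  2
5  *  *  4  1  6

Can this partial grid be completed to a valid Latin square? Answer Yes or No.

No row or column among the givens repeats a symbol, and propagating forced cells runs into no contradiction.
One valid completion exists (for instance, 2 4 5 1 6 3 / 6 3 1 5 2 4 / 3 5 6 2 4 1 / 4 1 2 6 3 5 / 1 6 4 3 5 2 / 5 2 3 4 1 6).

Yes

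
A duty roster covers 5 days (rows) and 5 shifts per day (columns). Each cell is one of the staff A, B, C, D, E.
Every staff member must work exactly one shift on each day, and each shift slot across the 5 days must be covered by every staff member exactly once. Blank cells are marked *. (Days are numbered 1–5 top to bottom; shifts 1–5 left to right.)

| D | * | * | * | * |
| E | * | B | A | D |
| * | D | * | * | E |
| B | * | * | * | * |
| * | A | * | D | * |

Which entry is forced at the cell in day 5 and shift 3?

E

Day 2, shift 2: day 2 has {A, B, D, E} and shift 2 has {A, D}, leaving only C.
Day 4, shift 2: day 4 has {B} and shift 2 has {A, C, D}, leaving only E.
Day 1, shift 2: day 1 has {D} and shift 2 has {A, C, D, E}, leaving only B.
Day 4, shift 4: day 4 has {B, E} and shift 4 has {A, D}, leaving only C.
Day 1, shift 4: day 1 has {B, D} and shift 4 has {A, C, D}, leaving only E.
Day 3, shift 4: day 3 has {D, E} and shift 4 has {A, C, D, E}, leaving only B.
Day 4, shift 5: day 4 has {B, C, E} and shift 5 has {D, E}, leaving only A.
Day 1, shift 5: day 1 has {B, D, E} and shift 5 has {A, D, E}, leaving only C.
Day 1, shift 3: day 1 has {B, C, D, E} and shift 3 has {B}, leaving only A.
Day 3, shift 3: day 3 has {B, D, E} and shift 3 has {A, B}, leaving only C.
Day 5 already has {A, D} and shift 3 already has {A, B, C}, so day 5, shift 3 must be E.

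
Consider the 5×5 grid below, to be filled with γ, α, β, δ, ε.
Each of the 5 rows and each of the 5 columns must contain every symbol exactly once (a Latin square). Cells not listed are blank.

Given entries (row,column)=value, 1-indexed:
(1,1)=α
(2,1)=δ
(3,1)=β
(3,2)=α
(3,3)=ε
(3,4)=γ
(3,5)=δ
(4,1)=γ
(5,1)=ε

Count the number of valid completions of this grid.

Row 1, column 2: eliminating its row and column leaves {γ, β, δ, ε}.
Row 1, column 3: eliminating its row and column leaves {γ, β, δ}.
Row 1, column 4: eliminating its row and column leaves {β, δ, ε}.
Row 1, column 5: eliminating its row and column leaves {γ, β, ε}.
Row 2, column 2: eliminating its row and column leaves {γ, β, ε}.
Row 2, column 3: eliminating its row and column leaves {γ, α, β}.
Row 2, column 4: eliminating its row and column leaves {α, β, ε}.
Row 2, column 5: eliminating its row and column leaves {γ, α, β, ε}.
Row 4, column 2: eliminating its row and column leaves {β, δ, ε}.
Row 4, column 3: eliminating its row and column leaves {α, β, δ}.
Row 4, column 4: eliminating its row and column leaves {α, β, δ, ε}.
Row 4, column 5: eliminating its row and column leaves {α, β, ε}.
Row 5, column 2: eliminating its row and column leaves {γ, β, δ}.
Row 5, column 3: eliminating its row and column leaves {γ, α, β, δ}.
Row 5, column 4: eliminating its row and column leaves {α, β, δ}.
Row 5, column 5: eliminating its row and column leaves {γ, α, β}.
Enumerating the assignments across these blanks that avoid any row or column repeat gives 56 completions.

56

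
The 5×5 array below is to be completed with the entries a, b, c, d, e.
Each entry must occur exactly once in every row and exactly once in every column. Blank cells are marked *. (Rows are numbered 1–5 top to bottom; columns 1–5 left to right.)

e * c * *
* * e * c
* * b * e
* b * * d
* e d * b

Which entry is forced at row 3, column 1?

Row 1, column 5: row 1 has {c, e} and column 5 has {b, c, d, e}, leaving only a.
Row 1, column 2: row 1 has {a, c, e} and column 2 has {b, e}, leaving only d.
Row 1, column 4: row 1 has {a, c, d, e} and column 4 has {}, leaving only b.
Row 2, column 2: row 2 has {c, e} and column 2 has {b, d, e}, leaving only a.
Row 2, column 4: row 2 has {a, c, e} and column 4 has {b}, leaving only d.
Row 2, column 1: row 2 has {a, c, d, e} and column 1 has {e}, leaving only b.
Row 3, column 2: row 3 has {b, e} and column 2 has {a, b, d, e}, leaving only c.
Row 3, column 4: row 3 has {b, c, e} and column 4 has {b, d}, leaving only a.
Row 3 already has {a, b, c, e} and column 1 already has {b, e}, so row 3, column 1 must be d.

d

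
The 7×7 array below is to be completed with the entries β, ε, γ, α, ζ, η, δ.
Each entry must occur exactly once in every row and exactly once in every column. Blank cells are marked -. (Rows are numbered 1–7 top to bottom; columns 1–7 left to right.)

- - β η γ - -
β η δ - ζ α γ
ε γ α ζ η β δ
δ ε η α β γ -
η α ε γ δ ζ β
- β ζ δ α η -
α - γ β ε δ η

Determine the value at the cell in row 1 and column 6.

ε

Row 1 already has {β, γ, η} and column 6 already has {β, γ, α, ζ, η, δ}, so row 1, column 6 must be ε.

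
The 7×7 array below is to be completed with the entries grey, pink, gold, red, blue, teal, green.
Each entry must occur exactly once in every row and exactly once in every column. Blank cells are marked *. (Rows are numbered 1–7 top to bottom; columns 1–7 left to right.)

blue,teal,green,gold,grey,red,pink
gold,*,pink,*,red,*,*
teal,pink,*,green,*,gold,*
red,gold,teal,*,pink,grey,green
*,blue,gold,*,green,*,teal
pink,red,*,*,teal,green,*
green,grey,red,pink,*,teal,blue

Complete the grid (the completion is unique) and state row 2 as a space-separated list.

gold green pink teal red blue grey

Row 2, column 2: row 2 has {pink, gold, red} and column 2 has {grey, pink, gold, red, blue, teal}, leaving only green.
Row 2, column 6: row 2 has {pink, gold, red, green} and column 6 has {grey, gold, red, teal, green}, leaving only blue.
Row 2, column 7: row 2 has {pink, gold, red, blue, green} and column 7 has {pink, blue, teal, green}, leaving only grey.
Row 2, column 4: row 2 has {grey, pink, gold, red, blue, green} and column 4 has {pink, gold, green}, leaving only teal.
So row 2 reads: gold green pink teal red blue grey.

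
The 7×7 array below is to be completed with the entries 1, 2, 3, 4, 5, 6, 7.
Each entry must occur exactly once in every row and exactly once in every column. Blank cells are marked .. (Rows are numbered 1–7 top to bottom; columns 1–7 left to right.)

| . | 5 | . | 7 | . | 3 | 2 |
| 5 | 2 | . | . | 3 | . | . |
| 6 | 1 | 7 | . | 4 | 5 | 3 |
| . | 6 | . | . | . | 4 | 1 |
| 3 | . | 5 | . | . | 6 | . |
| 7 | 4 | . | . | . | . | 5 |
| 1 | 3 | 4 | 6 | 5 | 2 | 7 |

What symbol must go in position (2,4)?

Row 1, column 1: row 1 has {2, 3, 5, 7} and column 1 has {1, 3, 5, 6, 7}, leaving only 4.
Row 3, column 4: row 3 has {1, 3, 4, 5, 6, 7} and column 4 has {6, 7}, leaving only 2.
Row 4, column 1: row 4 has {1, 4, 6} and column 1 has {1, 3, 4, 5, 6, 7}, leaving only 2.
Row 4, column 3: row 4 has {1, 2, 4, 6} and column 3 has {4, 5, 7}, leaving only 3.
Row 4, column 4: row 4 has {1, 2, 3, 4, 6} and column 4 has {2, 6, 7}, leaving only 5.
Row 4, column 5: row 4 has {1, 2, 3, 4, 5, 6} and column 5 has {3, 4, 5}, leaving only 7.
Row 5, column 2: row 5 has {3, 5, 6} and column 2 has {1, 2, 3, 4, 5, 6}, leaving only 7.
Row 5, column 7: row 5 has {3, 5, 6, 7} and column 7 has {1, 2, 3, 5, 7}, leaving only 4.
Row 2, column 7: row 2 has {2, 3, 5} and column 7 has {1, 2, 3, 4, 5, 7}, leaving only 6.
Row 2, column 3: row 2 has {2, 3, 5, 6} and column 3 has {3, 4, 5, 7}, leaving only 1.
Row 2 already has {1, 2, 3, 5, 6} and column 4 already has {2, 5, 6, 7}, so row 2, column 4 must be 4.

4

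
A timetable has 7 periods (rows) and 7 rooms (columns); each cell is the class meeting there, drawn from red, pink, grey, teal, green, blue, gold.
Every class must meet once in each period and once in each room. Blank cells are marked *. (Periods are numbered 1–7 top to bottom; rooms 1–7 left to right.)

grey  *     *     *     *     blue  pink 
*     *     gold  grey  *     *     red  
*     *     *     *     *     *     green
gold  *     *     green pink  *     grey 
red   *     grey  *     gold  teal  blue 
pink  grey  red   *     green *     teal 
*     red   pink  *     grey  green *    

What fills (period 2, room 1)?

Period 2, room 6: period 2 has {red, grey, gold} and room 6 has {teal, green, blue}, leaving only pink.
Period 4, room 6: period 4 has {pink, grey, green, gold} and room 6 has {pink, teal, green, blue}, leaving only red.
Period 5, room 4: period 5 has {red, grey, teal, blue, gold} and room 4 has {grey, green}, leaving only pink.
Period 5, room 2: period 5 has {red, pink, grey, teal, blue, gold} and room 2 has {red, grey}, leaving only green.
Period 6, room 6: period 6 has {red, pink, grey, teal, green} and room 6 has {red, pink, teal, green, blue}, leaving only gold.
Period 3, room 6: period 3 has {green} and room 6 has {red, pink, teal, green, blue, gold}, leaving only grey.
Period 6, room 4: period 6 has {red, pink, grey, teal, green, gold} and room 4 has {pink, grey, green}, leaving only blue.
Period 7, room 7: period 7 has {red, pink, grey, green} and room 7 has {red, pink, grey, teal, green, blue}, leaving only gold.
Period 7, room 4: period 7 has {red, pink, grey, green, gold} and room 4 has {pink, grey, green, blue}, leaving only teal.
Period 7, room 1: period 7 has {red, pink, grey, teal, green, gold} and room 1 has {red, pink, grey, gold}, leaving only blue.
Period 3, room 1: period 3 has {grey, green} and room 1 has {red, pink, grey, blue, gold}, leaving only teal.
Period 2 already has {red, pink, grey, gold} and room 1 already has {red, pink, grey, teal, blue, gold}, so period 2, room 1 must be green.

green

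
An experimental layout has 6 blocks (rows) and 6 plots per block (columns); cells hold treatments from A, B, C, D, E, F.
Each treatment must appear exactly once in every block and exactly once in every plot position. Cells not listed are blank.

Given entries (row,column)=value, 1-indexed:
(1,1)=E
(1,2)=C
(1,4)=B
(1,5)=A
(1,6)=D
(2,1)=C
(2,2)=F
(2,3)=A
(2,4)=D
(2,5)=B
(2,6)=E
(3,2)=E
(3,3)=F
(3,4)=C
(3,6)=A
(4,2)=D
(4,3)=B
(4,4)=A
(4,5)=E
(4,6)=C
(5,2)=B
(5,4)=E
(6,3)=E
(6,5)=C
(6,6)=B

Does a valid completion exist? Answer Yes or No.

Block 1, plot 3: block 1 together with plot 3 already contain {A, B, C, D, E, F} — every symbol — so nothing can go there. The grid has no valid completion.

No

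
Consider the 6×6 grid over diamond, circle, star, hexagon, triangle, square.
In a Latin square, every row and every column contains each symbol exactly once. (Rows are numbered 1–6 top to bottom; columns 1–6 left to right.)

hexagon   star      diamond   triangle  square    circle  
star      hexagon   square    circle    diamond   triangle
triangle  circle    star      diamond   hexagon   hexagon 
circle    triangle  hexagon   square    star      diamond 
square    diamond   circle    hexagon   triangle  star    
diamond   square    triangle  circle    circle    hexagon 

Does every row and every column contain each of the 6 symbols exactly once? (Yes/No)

Row 3 contains hexagon twice (at columns 5 and 6); row 6 is also not a permutation.

No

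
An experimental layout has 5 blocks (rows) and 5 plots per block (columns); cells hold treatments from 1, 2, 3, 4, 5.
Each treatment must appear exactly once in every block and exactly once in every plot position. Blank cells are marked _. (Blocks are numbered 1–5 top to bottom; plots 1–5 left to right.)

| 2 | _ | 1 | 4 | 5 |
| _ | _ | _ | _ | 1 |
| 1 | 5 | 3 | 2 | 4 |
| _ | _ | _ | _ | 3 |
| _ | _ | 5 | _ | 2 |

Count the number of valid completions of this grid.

3

Block 1, plot 2: eliminating its block and plot leaves {3}.
Block 2, plot 1: eliminating its block and plot leaves {3, 4, 5}.
Block 2, plot 2: eliminating its block and plot leaves {2, 3, 4}.
Block 2, plot 3: eliminating its block and plot leaves {2, 4}.
Block 2, plot 4: eliminating its block and plot leaves {3, 5}.
Block 4, plot 1: eliminating its block and plot leaves {4, 5}.
Block 4, plot 2: eliminating its block and plot leaves {1, 2, 4}.
Block 4, plot 3: eliminating its block and plot leaves {2, 4}.
Block 4, plot 4: eliminating its block and plot leaves {1, 5}.
Block 5, plot 1: eliminating its block and plot leaves {3, 4}.
Block 5, plot 2: eliminating its block and plot leaves {1, 3, 4}.
Block 5, plot 4: eliminating its block and plot leaves {1, 3}.
Enumerating the assignments across these blanks that avoid any block or plot repeat gives 3 completions.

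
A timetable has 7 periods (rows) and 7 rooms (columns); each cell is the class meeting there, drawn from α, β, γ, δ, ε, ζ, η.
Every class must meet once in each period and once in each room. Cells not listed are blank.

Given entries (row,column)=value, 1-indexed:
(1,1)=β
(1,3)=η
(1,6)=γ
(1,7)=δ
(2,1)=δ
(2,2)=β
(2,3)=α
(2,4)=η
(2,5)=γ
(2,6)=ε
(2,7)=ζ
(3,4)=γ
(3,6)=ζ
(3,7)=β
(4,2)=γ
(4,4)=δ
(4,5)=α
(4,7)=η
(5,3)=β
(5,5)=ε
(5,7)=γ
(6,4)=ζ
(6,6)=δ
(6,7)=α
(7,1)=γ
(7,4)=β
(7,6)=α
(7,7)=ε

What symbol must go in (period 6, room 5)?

β

Period 1, room 5: period 1 has {β, γ, δ, η} and room 5 has {α, γ, ε}, leaving only ζ.
Period 4, room 6: period 4 has {α, γ, δ, η} and room 6 has {α, γ, δ, ε, ζ}, leaving only β.
Period 5, room 4: period 5 has {β, γ, ε} and room 4 has {β, γ, δ, ζ, η}, leaving only α.
Period 1, room 4: period 1 has {β, γ, δ, ζ, η} and room 4 has {α, β, γ, δ, ζ, η}, leaving only ε.
Period 1, room 2: period 1 has {β, γ, δ, ε, ζ, η} and room 2 has {β, γ}, leaving only α.
Period 5, room 6: period 5 has {α, β, γ, ε} and room 6 has {α, β, γ, δ, ε, ζ}, leaving only η.
Period 5, room 1: period 5 has {α, β, γ, ε, η} and room 1 has {β, γ, δ}, leaving only ζ.
Period 4, room 1: period 4 has {α, β, γ, δ, η} and room 1 has {β, γ, δ, ζ}, leaving only ε.
Period 4, room 3: period 4 has {α, β, γ, δ, ε, η} and room 3 has {α, β, η}, leaving only ζ.
Period 5, room 2: period 5 has {α, β, γ, ε, ζ, η} and room 2 has {α, β, γ}, leaving only δ.
Period 6, room 1: period 6 has {α, δ, ζ} and room 1 has {β, γ, δ, ε, ζ}, leaving only η.
Period 6 already has {α, δ, ζ, η} and room 5 already has {α, γ, ε, ζ}, so period 6, room 5 must be β.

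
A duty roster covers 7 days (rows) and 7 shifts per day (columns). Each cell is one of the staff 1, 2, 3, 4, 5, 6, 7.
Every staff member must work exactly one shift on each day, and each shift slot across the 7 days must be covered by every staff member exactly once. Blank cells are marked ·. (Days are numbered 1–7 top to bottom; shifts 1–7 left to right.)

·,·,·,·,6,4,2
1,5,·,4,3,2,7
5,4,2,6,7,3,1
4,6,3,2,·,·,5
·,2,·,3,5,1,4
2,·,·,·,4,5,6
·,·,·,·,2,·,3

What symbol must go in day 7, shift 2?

Day 2, shift 3: day 2 has {1, 2, 3, 4, 5, 7} and shift 3 has {2, 3}, leaving only 6.
Day 4, shift 5: day 4 has {2, 3, 4, 5, 6} and shift 5 has {2, 3, 4, 5, 6, 7}, leaving only 1.
Day 4, shift 6: day 4 has {1, 2, 3, 4, 5, 6} and shift 6 has {1, 2, 3, 4, 5}, leaving only 7.
Day 5, shift 3: day 5 has {1, 2, 3, 4, 5} and shift 3 has {2, 3, 6}, leaving only 7.
Day 5, shift 1: day 5 has {1, 2, 3, 4, 5, 7} and shift 1 has {1, 2, 4, 5}, leaving only 6.
Day 6, shift 3: day 6 has {2, 4, 5, 6} and shift 3 has {2, 3, 6, 7}, leaving only 1.
Day 1, shift 3: day 1 has {2, 4, 6} and shift 3 has {1, 2, 3, 6, 7}, leaving only 5.
Day 6, shift 4: day 6 has {1, 2, 4, 5, 6} and shift 4 has {2, 3, 4, 6}, leaving only 7.
Day 1, shift 4: day 1 has {2, 4, 5, 6} and shift 4 has {2, 3, 4, 6, 7}, leaving only 1.
Day 6, shift 2: day 6 has {1, 2, 4, 5, 6, 7} and shift 2 has {2, 4, 5, 6}, leaving only 3.
Day 1, shift 2: day 1 has {1, 2, 4, 5, 6} and shift 2 has {2, 3, 4, 5, 6}, leaving only 7.
Day 7 already has {2, 3} and shift 2 already has {2, 3, 4, 5, 6, 7}, so day 7, shift 2 must be 1.

1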